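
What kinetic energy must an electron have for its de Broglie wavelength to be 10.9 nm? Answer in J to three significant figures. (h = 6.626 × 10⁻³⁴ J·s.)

KE = 2.03 × 10⁻²¹ J

p = h/λ = 6.626 × 10⁻³⁴ / 1.090 × 10⁻⁸ = 6.079 × 10⁻²⁶ kg·m/s.
KE = p²/(2m) = (6.079 × 10⁻²⁶)² / (2 × 9.109 × 10⁻³¹) = 2.028 × 10⁻²¹ J = 2.03 × 10⁻²¹ J.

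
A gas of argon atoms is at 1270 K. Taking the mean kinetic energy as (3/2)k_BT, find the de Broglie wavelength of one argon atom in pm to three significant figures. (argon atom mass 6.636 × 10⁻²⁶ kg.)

λ = 11.2 pm

KE = (3/2)k_BT = 1.5 × 1.381 × 10⁻²³ × 1270 = 2.631 × 10⁻²⁰ J.
p = √(2mKE) = √(2 × 6.636 × 10⁻²⁶ × 2.631 × 10⁻²⁰) = 5.909 × 10⁻²³ kg·m/s.
λ = h/p = 1.12 × 10⁻¹¹ m = 11.2 pm.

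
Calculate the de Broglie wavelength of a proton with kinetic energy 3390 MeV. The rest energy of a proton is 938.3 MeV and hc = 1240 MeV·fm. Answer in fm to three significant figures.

Total energy E = KE + m₀c² = 3390 + 938.3 = 4328.3 MeV.
(pc)² = E² − (m₀c²)² = (4328.3)² − (938.3)² = 1.785 × 10⁷ MeV², so pc = 4225 MeV.
λ = hc/(pc) = 1240 MeV·fm / 4225 MeV = 0.293 fm.

λ = 0.293 fm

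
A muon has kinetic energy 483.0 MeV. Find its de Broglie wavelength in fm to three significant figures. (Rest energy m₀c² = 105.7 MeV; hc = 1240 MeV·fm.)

Total energy E = KE + m₀c² = 483.0 + 105.7 = 588.7 MeV.
(pc)² = E² − (m₀c²)² = (588.7)² − (105.7)² = 3.354 × 10⁵ MeV², so pc = 579.1 MeV.
λ = hc/(pc) = 1240 MeV·fm / 579.1 MeV = 2.14 fm.

λ = 2.14 fm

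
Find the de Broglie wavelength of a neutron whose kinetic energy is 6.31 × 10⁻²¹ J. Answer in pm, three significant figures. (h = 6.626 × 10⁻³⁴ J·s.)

p = √(2mKE) = √(2 × 1.675 × 10⁻²⁷ × 6.310 × 10⁻²¹) = 4.598 × 10⁻²⁴ kg·m/s.
λ = h/p = 6.626 × 10⁻³⁴ / 4.598 × 10⁻²⁴ = 1.44 × 10⁻¹⁰ m = 144 pm.

λ = 144 pm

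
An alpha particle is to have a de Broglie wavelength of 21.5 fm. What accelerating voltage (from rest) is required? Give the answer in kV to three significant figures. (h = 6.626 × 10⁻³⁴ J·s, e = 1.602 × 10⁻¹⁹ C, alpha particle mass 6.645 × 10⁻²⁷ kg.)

p = h/λ = 6.626 × 10⁻³⁴ / 2.150 × 10⁻¹⁴ = 3.082 × 10⁻²⁰ kg·m/s.
KE = p²/(2m) = 7.147 × 10⁻¹⁴ J.
V = KE/2e = 7.147 × 10⁻¹⁴ / (2 × 1.602 × 10⁻¹⁹) = 223 kV.

V = 223 kV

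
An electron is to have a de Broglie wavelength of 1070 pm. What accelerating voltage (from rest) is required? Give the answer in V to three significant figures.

p = h/λ = 6.626 × 10⁻³⁴ / 1.070 × 10⁻⁹ = 6.193 × 10⁻²⁵ kg·m/s.
KE = p²/(2m) = 2.105 × 10⁻¹⁹ J.
V = KE/e = 2.105 × 10⁻¹⁹ / (1.602 × 10⁻¹⁹) = 1.31 V.

V = 1.31 V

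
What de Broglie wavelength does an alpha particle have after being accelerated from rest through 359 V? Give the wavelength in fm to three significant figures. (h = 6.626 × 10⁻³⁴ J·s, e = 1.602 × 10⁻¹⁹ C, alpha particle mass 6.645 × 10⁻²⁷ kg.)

KE = 2eV = 2 × 1.602 × 10⁻¹⁹ × 359.0 = 1.150 × 10⁻¹⁶ J.
p = √(2mKE) = √(2 × 6.645 × 10⁻²⁷ × 1.150 × 10⁻¹⁶) = 1.236 × 10⁻²¹ kg·m/s.
λ = h/p = 6.626 × 10⁻³⁴ / 1.236 × 10⁻²¹ = 5.36 × 10⁻¹³ m = 536 fm.

λ = 536 fm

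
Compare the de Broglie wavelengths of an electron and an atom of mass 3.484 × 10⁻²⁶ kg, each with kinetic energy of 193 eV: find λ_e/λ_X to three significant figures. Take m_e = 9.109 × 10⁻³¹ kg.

λ_e/λ_X = 196

At fixed KE, p = √(2mKE) so λ = h/p ∝ 1/√m.
λ_e/λ_X = √(m_X/m_e) = √(3.484 × 10⁻²⁶/9.109 × 10⁻³¹) = √(3.825 × 10⁴) = 196.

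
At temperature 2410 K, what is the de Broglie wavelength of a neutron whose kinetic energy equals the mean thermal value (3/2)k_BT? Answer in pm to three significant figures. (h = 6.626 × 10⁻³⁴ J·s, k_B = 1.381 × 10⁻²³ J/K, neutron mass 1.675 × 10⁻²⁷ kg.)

KE = (3/2)k_BT = 1.5 × 1.381 × 10⁻²³ × 2410 = 4.992 × 10⁻²⁰ J.
p = √(2mKE) = √(2 × 1.675 × 10⁻²⁷ × 4.992 × 10⁻²⁰) = 1.293 × 10⁻²³ kg·m/s.
λ = h/p = 5.12 × 10⁻¹¹ m = 51.2 pm.

λ = 51.2 pm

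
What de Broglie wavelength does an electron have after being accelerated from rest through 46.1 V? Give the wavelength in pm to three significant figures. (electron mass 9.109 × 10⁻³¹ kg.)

λ = 181 pm

KE = eV = 1.602 × 10⁻¹⁹ × 46.10 = 7.385 × 10⁻¹⁸ J.
p = √(2mKE) = √(2 × 9.109 × 10⁻³¹ × 7.385 × 10⁻¹⁸) = 3.668 × 10⁻²⁴ kg·m/s.
λ = h/p = 6.626 × 10⁻³⁴ / 3.668 × 10⁻²⁴ = 1.81 × 10⁻¹⁰ m = 181 pm.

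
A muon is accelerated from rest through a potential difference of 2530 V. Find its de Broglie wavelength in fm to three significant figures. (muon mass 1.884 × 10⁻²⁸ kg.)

KE = eV = 1.602 × 10⁻¹⁹ × 2530 = 4.053 × 10⁻¹⁶ J.
p = √(2mKE) = √(2 × 1.884 × 10⁻²⁸ × 4.053 × 10⁻¹⁶) = 3.908 × 10⁻²² kg·m/s.
λ = h/p = 6.626 × 10⁻³⁴ / 3.908 × 10⁻²² = 1.70 × 10⁻¹² m = 1700 fm.

λ = 1700 fm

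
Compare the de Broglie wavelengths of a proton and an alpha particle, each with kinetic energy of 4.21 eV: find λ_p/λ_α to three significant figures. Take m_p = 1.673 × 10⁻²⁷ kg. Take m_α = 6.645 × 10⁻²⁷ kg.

λ_p/λ_α = 1.99

At fixed KE, p = √(2mKE) so λ = h/p ∝ 1/√m.
λ_p/λ_α = √(m_α/m_p) = √(6.645 × 10⁻²⁷/1.673 × 10⁻²⁷) = √(3.972) = 1.99.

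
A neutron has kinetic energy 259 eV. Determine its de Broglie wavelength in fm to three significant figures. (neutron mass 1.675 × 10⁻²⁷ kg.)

KE = 259 eV = 4.149 × 10⁻¹⁷ J.
p = √(2mKE) = √(2 × 1.675 × 10⁻²⁷ × 4.149 × 10⁻¹⁷) = 3.728 × 10⁻²² kg·m/s.
λ = h/p = 6.626 × 10⁻³⁴ / 3.728 × 10⁻²² = 1.78 × 10⁻¹² m = 1780 fm.

λ = 1780 fm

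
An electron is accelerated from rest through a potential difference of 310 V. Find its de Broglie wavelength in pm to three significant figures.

λ = 69.7 pm

KE = eV = 1.602 × 10⁻¹⁹ × 310.0 = 4.966 × 10⁻¹⁷ J.
p = √(2mKE) = √(2 × 9.109 × 10⁻³¹ × 4.966 × 10⁻¹⁷) = 9.512 × 10⁻²⁴ kg·m/s.
λ = h/p = 6.626 × 10⁻³⁴ / 9.512 × 10⁻²⁴ = 6.97 × 10⁻¹¹ m = 69.7 pm.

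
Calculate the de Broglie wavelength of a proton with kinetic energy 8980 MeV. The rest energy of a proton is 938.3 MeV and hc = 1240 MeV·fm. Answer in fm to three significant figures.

λ = 0.126 fm

Total energy E = KE + m₀c² = 8980 + 938.3 = 9918.3 MeV.
(pc)² = E² − (m₀c²)² = (9918.3)² − (938.3)² = 9.749 × 10⁷ MeV², so pc = 9874 MeV.
λ = hc/(pc) = 1240 MeV·fm / 9874 MeV = 0.126 fm.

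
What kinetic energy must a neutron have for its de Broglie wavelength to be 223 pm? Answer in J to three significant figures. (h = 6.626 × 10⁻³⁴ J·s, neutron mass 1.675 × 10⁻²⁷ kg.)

KE = 2.64 × 10⁻²¹ J

p = h/λ = 6.626 × 10⁻³⁴ / 2.230 × 10⁻¹⁰ = 2.971 × 10⁻²⁴ kg·m/s.
KE = p²/(2m) = (2.971 × 10⁻²⁴)² / (2 × 1.675 × 10⁻²⁷) = 2.635 × 10⁻²¹ J = 2.64 × 10⁻²¹ J.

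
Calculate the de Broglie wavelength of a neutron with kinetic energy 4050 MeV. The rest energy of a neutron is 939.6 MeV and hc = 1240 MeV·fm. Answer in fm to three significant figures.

Total energy E = KE + m₀c² = 4050 + 939.6 = 4989.6 MeV.
(pc)² = E² − (m₀c²)² = (4989.6)² − (939.6)² = 2.401 × 10⁷ MeV², so pc = 4900 MeV.
λ = hc/(pc) = 1240 MeV·fm / 4900 MeV = 0.253 fm.

λ = 0.253 fm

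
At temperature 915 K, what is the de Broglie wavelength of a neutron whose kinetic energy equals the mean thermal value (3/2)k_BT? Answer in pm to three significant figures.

KE = (3/2)k_BT = 1.5 × 1.381 × 10⁻²³ × 915 = 1.895 × 10⁻²⁰ J.
p = √(2mKE) = √(2 × 1.675 × 10⁻²⁷ × 1.895 × 10⁻²⁰) = 7.968 × 10⁻²⁴ kg·m/s.
λ = h/p = 8.32 × 10⁻¹¹ m = 83.2 pm.

λ = 83.2 pm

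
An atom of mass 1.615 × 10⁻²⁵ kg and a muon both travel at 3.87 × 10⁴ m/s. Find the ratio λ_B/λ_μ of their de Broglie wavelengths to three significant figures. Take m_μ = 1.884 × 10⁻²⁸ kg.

At fixed v, p = mv so λ = h/(mv) ∝ 1/m.
λ_B/λ_μ = m_μ/m_B = 1.884 × 10⁻²⁸/1.615 × 10⁻²⁵ = 1.17 × 10⁻³.

λ_B/λ_μ = 1.17 × 10⁻³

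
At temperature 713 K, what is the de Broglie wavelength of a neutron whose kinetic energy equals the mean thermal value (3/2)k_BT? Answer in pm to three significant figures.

λ = 94.2 pm

KE = (3/2)k_BT = 1.5 × 1.381 × 10⁻²³ × 713 = 1.477 × 10⁻²⁰ J.
p = √(2mKE) = √(2 × 1.675 × 10⁻²⁷ × 1.477 × 10⁻²⁰) = 7.034 × 10⁻²⁴ kg·m/s.
λ = h/p = 9.42 × 10⁻¹¹ m = 94.2 pm.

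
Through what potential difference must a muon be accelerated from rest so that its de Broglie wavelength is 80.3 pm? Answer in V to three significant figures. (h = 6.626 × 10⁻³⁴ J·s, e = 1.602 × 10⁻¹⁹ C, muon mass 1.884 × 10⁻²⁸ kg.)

p = h/λ = 6.626 × 10⁻³⁴ / 8.030 × 10⁻¹¹ = 8.252 × 10⁻²⁴ kg·m/s.
KE = p²/(2m) = 1.807 × 10⁻¹⁹ J.
V = KE/e = 1.807 × 10⁻¹⁹ / (1.602 × 10⁻¹⁹) = 1.13 V.

V = 1.13 V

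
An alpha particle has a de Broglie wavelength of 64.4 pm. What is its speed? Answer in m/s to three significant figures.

p = h/λ = 6.626 × 10⁻³⁴ / 6.440 × 10⁻¹¹ = 1.029 × 10⁻²³ kg·m/s.
v = p/m = 1.029 × 10⁻²³ / 6.645 × 10⁻²⁷ = 1.55 × 10³ m/s = 1550 m/s.

v = 1550 m/s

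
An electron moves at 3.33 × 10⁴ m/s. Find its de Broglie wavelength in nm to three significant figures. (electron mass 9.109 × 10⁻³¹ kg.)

p = mv = 9.109 × 10⁻³¹ × 3.33 × 10⁴ = 3.033 × 10⁻²⁶ kg·m/s.
λ = h/p = 6.626 × 10⁻³⁴ / 3.033 × 10⁻²⁶ = 2.18 × 10⁻⁸ m = 21.8 nm.

λ = 21.8 nm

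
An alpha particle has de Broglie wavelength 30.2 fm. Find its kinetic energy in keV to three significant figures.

p = h/λ = 6.626 × 10⁻³⁴ / 3.020 × 10⁻¹⁴ = 2.194 × 10⁻²⁰ kg·m/s.
KE = p²/(2m) = (2.194 × 10⁻²⁰)² / (2 × 6.645 × 10⁻²⁷) = 3.622 × 10⁻¹⁴ J = 226 keV.

KE = 226 keV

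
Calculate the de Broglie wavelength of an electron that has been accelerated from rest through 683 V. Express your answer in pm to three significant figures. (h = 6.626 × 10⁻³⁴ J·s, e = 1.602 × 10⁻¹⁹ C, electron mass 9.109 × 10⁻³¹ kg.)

λ = 46.9 pm

KE = eV = 1.602 × 10⁻¹⁹ × 683.0 = 1.094 × 10⁻¹⁶ J.
p = √(2mKE) = √(2 × 9.109 × 10⁻³¹ × 1.094 × 10⁻¹⁶) = 1.412 × 10⁻²³ kg·m/s.
λ = h/p = 6.626 × 10⁻³⁴ / 1.412 × 10⁻²³ = 4.69 × 10⁻¹¹ m = 46.9 pm.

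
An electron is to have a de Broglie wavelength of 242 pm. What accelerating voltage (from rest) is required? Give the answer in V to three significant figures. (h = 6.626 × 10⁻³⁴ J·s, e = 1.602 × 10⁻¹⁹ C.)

V = 25.7 V

p = h/λ = 6.626 × 10⁻³⁴ / 2.420 × 10⁻¹⁰ = 2.738 × 10⁻²⁴ kg·m/s.
KE = p²/(2m) = 4.115 × 10⁻¹⁸ J.
V = KE/e = 4.115 × 10⁻¹⁸ / (1.602 × 10⁻¹⁹) = 25.7 V.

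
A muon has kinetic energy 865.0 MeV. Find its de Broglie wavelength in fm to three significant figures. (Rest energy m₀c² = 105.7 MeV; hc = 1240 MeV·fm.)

Total energy E = KE + m₀c² = 865.0 + 105.7 = 970.7 MeV.
(pc)² = E² − (m₀c²)² = (970.7)² − (105.7)² = 9.311 × 10⁵ MeV², so pc = 964.9 MeV.
λ = hc/(pc) = 1240 MeV·fm / 964.9 MeV = 1.29 fm.

λ = 1.29 fm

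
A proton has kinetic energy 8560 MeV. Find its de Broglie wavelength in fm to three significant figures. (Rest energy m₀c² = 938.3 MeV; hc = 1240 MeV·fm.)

λ = 0.131 fm

Total energy E = KE + m₀c² = 8560 + 938.3 = 9498.3 MeV.
(pc)² = E² − (m₀c²)² = (9498.3)² − (938.3)² = 8.934 × 10⁷ MeV², so pc = 9452 MeV.
λ = hc/(pc) = 1240 MeV·fm / 9452 MeV = 0.131 fm.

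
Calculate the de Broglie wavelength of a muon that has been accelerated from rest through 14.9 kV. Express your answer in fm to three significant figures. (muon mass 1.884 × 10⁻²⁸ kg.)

KE = eV = 1.602 × 10⁻¹⁹ × 1.490 × 10⁴ = 2.387 × 10⁻¹⁵ J.
p = √(2mKE) = √(2 × 1.884 × 10⁻²⁸ × 2.387 × 10⁻¹⁵) = 9.484 × 10⁻²² kg·m/s.
λ = h/p = 6.626 × 10⁻³⁴ / 9.484 × 10⁻²² = 6.99 × 10⁻¹³ m = 699 fm.

λ = 699 fm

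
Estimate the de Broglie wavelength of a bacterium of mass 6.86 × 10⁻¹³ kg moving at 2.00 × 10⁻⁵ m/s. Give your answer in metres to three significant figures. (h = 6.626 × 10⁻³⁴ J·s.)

p = mv = 6.86 × 10⁻¹³ × 2.00 × 10⁻⁵ = 1.372 × 10⁻¹⁷ kg·m/s.
λ = h/p = 6.626 × 10⁻³⁴ / 1.372 × 10⁻¹⁷ = 4.83 × 10⁻¹⁷ m.

λ = 4.83 × 10⁻¹⁷ m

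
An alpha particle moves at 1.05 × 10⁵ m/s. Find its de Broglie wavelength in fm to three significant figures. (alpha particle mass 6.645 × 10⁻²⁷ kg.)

λ = 950 fm

p = mv = 6.645 × 10⁻²⁷ × 1.05 × 10⁵ = 6.977 × 10⁻²² kg·m/s.
λ = h/p = 6.626 × 10⁻³⁴ / 6.977 × 10⁻²² = 9.50 × 10⁻¹³ m = 950 fm.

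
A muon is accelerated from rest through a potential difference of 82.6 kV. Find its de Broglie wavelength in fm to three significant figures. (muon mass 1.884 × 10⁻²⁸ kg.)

KE = eV = 1.602 × 10⁻¹⁹ × 8.260 × 10⁴ = 1.323 × 10⁻¹⁴ J.
p = √(2mKE) = √(2 × 1.884 × 10⁻²⁸ × 1.323 × 10⁻¹⁴) = 2.233 × 10⁻²¹ kg·m/s.
λ = h/p = 6.626 × 10⁻³⁴ / 2.233 × 10⁻²¹ = 2.97 × 10⁻¹³ m = 297 fm.

λ = 297 fm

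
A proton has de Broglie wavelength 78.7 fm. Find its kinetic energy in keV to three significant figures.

p = h/λ = 6.626 × 10⁻³⁴ / 7.870 × 10⁻¹⁴ = 8.419 × 10⁻²¹ kg·m/s.
KE = p²/(2m) = (8.419 × 10⁻²¹)² / (2 × 1.673 × 10⁻²⁷) = 2.118 × 10⁻¹⁴ J = 132 keV.

KE = 132 keV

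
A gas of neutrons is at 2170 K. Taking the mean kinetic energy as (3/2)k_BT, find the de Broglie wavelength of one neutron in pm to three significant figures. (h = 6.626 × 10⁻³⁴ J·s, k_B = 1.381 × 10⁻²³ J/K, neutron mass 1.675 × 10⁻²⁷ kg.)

λ = 54.0 pm

KE = (3/2)k_BT = 1.5 × 1.381 × 10⁻²³ × 2170 = 4.495 × 10⁻²⁰ J.
p = √(2mKE) = √(2 × 1.675 × 10⁻²⁷ × 4.495 × 10⁻²⁰) = 1.227 × 10⁻²³ kg·m/s.
λ = h/p = 5.40 × 10⁻¹¹ m = 54.0 pm.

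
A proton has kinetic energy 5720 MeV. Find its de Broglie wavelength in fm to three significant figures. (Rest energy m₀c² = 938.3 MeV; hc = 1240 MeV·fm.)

Total energy E = KE + m₀c² = 5720 + 938.3 = 6658.3 MeV.
(pc)² = E² − (m₀c²)² = (6658.3)² − (938.3)² = 4.345 × 10⁷ MeV², so pc = 6592 MeV.
λ = hc/(pc) = 1240 MeV·fm / 6592 MeV = 0.188 fm.

λ = 0.188 fm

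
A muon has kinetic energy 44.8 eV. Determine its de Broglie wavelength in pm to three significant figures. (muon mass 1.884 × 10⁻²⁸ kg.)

λ = 12.7 pm

KE = 44.8 eV = 7.177 × 10⁻¹⁸ J.
p = √(2mKE) = √(2 × 1.884 × 10⁻²⁸ × 7.177 × 10⁻¹⁸) = 5.200 × 10⁻²³ kg·m/s.
λ = h/p = 6.626 × 10⁻³⁴ / 5.200 × 10⁻²³ = 1.27 × 10⁻¹¹ m = 12.7 pm.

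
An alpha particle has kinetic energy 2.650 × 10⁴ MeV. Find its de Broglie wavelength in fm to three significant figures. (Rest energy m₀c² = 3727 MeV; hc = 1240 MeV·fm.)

λ = 0.0413 fm

Total energy E = KE + m₀c² = 2.650 × 10⁴ + 3727 = 30227 MeV.
(pc)² = E² − (m₀c²)² = (30227)² − (3727)² = 8.998 × 10⁸ MeV², so pc = 3.000 × 10⁴ MeV.
λ = hc/(pc) = 1240 MeV·fm / 3.000 × 10⁴ MeV = 0.0413 fm.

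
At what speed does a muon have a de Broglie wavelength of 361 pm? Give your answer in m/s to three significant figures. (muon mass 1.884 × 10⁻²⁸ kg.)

v = 9740 m/s

p = h/λ = 6.626 × 10⁻³⁴ / 3.610 × 10⁻¹⁰ = 1.835 × 10⁻²⁴ kg·m/s.
v = p/m = 1.835 × 10⁻²⁴ / 1.884 × 10⁻²⁸ = 9.74 × 10³ m/s = 9740 m/s.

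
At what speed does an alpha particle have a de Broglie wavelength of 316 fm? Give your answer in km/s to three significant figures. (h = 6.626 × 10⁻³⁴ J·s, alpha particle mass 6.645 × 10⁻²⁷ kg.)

p = h/λ = 6.626 × 10⁻³⁴ / 3.160 × 10⁻¹³ = 2.097 × 10⁻²¹ kg·m/s.
v = p/m = 2.097 × 10⁻²¹ / 6.645 × 10⁻²⁷ = 3.16 × 10⁵ m/s = 316 km/s.

v = 316 km/s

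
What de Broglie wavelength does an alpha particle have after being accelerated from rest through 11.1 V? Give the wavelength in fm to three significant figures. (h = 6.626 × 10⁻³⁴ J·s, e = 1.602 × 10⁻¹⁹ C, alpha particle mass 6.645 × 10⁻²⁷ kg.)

λ = 3050 fm

KE = 2eV = 2 × 1.602 × 10⁻¹⁹ × 11.10 = 3.556 × 10⁻¹⁸ J.
p = √(2mKE) = √(2 × 6.645 × 10⁻²⁷ × 3.556 × 10⁻¹⁸) = 2.174 × 10⁻²² kg·m/s.
λ = h/p = 6.626 × 10⁻³⁴ / 2.174 × 10⁻²² = 3.05 × 10⁻¹² m = 3050 fm.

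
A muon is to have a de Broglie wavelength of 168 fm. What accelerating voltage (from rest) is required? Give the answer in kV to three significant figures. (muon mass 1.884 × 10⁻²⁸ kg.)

p = h/λ = 6.626 × 10⁻³⁴ / 1.680 × 10⁻¹³ = 3.944 × 10⁻²¹ kg·m/s.
KE = p²/(2m) = 4.128 × 10⁻¹⁴ J.
V = KE/e = 4.128 × 10⁻¹⁴ / (1.602 × 10⁻¹⁹) = 258 kV.

V = 258 kV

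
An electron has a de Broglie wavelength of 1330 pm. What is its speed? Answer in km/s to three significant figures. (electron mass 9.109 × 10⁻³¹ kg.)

p = h/λ = 6.626 × 10⁻³⁴ / 1.330 × 10⁻⁹ = 4.982 × 10⁻²⁵ kg·m/s.
v = p/m = 4.982 × 10⁻²⁵ / 9.109 × 10⁻³¹ = 5.47 × 10⁵ m/s = 547 km/s.

v = 547 km/s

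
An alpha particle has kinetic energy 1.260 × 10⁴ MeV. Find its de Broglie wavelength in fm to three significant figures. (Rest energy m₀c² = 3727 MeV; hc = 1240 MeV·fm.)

λ = 0.0780 fm

Total energy E = KE + m₀c² = 1.260 × 10⁴ + 3727 = 16327 MeV.
(pc)² = E² − (m₀c²)² = (16327)² − (3727)² = 2.527 × 10⁸ MeV², so pc = 1.590 × 10⁴ MeV.
λ = hc/(pc) = 1240 MeV·fm / 1.590 × 10⁴ MeV = 0.0780 fm.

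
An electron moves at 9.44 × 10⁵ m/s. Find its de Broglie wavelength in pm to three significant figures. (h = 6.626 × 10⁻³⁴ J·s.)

p = mv = 9.109 × 10⁻³¹ × 9.44 × 10⁵ = 8.599 × 10⁻²⁵ kg·m/s.
λ = h/p = 6.626 × 10⁻³⁴ / 8.599 × 10⁻²⁵ = 7.71 × 10⁻¹⁰ m = 771 pm.

λ = 771 pm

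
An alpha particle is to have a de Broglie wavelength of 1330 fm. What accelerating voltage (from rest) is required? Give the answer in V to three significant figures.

p = h/λ = 6.626 × 10⁻³⁴ / 1.330 × 10⁻¹² = 4.982 × 10⁻²² kg·m/s.
KE = p²/(2m) = 1.868 × 10⁻¹⁷ J.
V = KE/2e = 1.868 × 10⁻¹⁷ / (2 × 1.602 × 10⁻¹⁹) = 58.3 V.

V = 58.3 V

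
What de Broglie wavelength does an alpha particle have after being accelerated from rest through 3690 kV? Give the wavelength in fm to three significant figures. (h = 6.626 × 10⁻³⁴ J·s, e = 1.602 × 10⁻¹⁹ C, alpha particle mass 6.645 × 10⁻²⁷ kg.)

λ = 5.29 fm

KE = 2eV = 2 × 1.602 × 10⁻¹⁹ × 3.690 × 10⁶ = 1.182 × 10⁻¹² J.
p = √(2mKE) = √(2 × 6.645 × 10⁻²⁷ × 1.182 × 10⁻¹²) = 1.253 × 10⁻¹⁹ kg·m/s.
λ = h/p = 6.626 × 10⁻³⁴ / 1.253 × 10⁻¹⁹ = 5.29 × 10⁻¹⁵ m = 5.29 fm.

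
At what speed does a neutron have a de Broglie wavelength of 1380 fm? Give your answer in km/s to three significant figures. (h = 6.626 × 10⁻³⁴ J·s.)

p = h/λ = 6.626 × 10⁻³⁴ / 1.380 × 10⁻¹² = 4.801 × 10⁻²² kg·m/s.
v = p/m = 4.801 × 10⁻²² / 1.675 × 10⁻²⁷ = 2.87 × 10⁵ m/s = 287 km/s.

v = 287 km/s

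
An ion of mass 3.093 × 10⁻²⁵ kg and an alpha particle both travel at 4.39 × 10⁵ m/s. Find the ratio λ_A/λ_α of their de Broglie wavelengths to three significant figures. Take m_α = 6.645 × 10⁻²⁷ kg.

λ_A/λ_α = 0.0215

At fixed v, p = mv so λ = h/(mv) ∝ 1/m.
λ_A/λ_α = m_α/m_A = 6.645 × 10⁻²⁷/3.093 × 10⁻²⁵ = 0.0215.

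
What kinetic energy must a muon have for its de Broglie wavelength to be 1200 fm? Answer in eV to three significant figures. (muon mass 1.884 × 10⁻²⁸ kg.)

KE = 5050 eV

p = h/λ = 6.626 × 10⁻³⁴ / 1.200 × 10⁻¹² = 5.522 × 10⁻²² kg·m/s.
KE = p²/(2m) = (5.522 × 10⁻²²)² / (2 × 1.884 × 10⁻²⁸) = 8.092 × 10⁻¹⁶ J = 5050 eV.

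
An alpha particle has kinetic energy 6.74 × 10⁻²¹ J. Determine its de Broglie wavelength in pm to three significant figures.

λ = 70.0 pm

p = √(2mKE) = √(2 × 6.645 × 10⁻²⁷ × 6.740 × 10⁻²¹) = 9.464 × 10⁻²⁴ kg·m/s.
λ = h/p = 6.626 × 10⁻³⁴ / 9.464 × 10⁻²⁴ = 7.00 × 10⁻¹¹ m = 70.0 pm.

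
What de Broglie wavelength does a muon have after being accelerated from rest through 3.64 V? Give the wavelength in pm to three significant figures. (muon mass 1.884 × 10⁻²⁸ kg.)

λ = 44.7 pm

KE = eV = 1.602 × 10⁻¹⁹ × 3.640 = 5.831 × 10⁻¹⁹ J.
p = √(2mKE) = √(2 × 1.884 × 10⁻²⁸ × 5.831 × 10⁻¹⁹) = 1.482 × 10⁻²³ kg·m/s.
λ = h/p = 6.626 × 10⁻³⁴ / 1.482 × 10⁻²³ = 4.47 × 10⁻¹¹ m = 44.7 pm.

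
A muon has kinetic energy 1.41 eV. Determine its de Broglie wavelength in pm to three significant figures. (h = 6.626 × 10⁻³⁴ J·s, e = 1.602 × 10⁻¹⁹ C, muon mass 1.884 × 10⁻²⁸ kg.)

λ = 71.8 pm

KE = 1.41 eV = 2.259 × 10⁻¹⁹ J.
p = √(2mKE) = √(2 × 1.884 × 10⁻²⁸ × 2.259 × 10⁻¹⁹) = 9.226 × 10⁻²⁴ kg·m/s.
λ = h/p = 6.626 × 10⁻³⁴ / 9.226 × 10⁻²⁴ = 7.18 × 10⁻¹¹ m = 71.8 pm.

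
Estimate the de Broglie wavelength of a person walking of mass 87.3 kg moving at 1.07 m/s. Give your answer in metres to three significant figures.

p = mv = 87.3 × 1.07 = 9.341 × 10¹ kg·m/s.
λ = h/p = 6.626 × 10⁻³⁴ / 9.341 × 10¹ = 7.09 × 10⁻³⁶ m.

λ = 7.09 × 10⁻³⁶ m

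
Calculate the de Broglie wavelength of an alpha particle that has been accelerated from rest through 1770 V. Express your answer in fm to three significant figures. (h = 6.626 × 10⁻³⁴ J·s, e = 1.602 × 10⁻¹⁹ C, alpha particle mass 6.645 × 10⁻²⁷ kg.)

KE = 2eV = 2 × 1.602 × 10⁻¹⁹ × 1770 = 5.671 × 10⁻¹⁶ J.
p = √(2mKE) = √(2 × 6.645 × 10⁻²⁷ × 5.671 × 10⁻¹⁶) = 2.745 × 10⁻²¹ kg·m/s.
λ = h/p = 6.626 × 10⁻³⁴ / 2.745 × 10⁻²¹ = 2.41 × 10⁻¹³ m = 241 fm.

λ = 241 fm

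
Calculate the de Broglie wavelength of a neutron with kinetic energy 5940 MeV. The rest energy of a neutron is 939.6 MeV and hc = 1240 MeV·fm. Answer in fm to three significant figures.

Total energy E = KE + m₀c² = 5940 + 939.6 = 6879.6 MeV.
(pc)² = E² − (m₀c²)² = (6879.6)² − (939.6)² = 4.645 × 10⁷ MeV², so pc = 6815 MeV.
λ = hc/(pc) = 1240 MeV·fm / 6815 MeV = 0.182 fm.

λ = 0.182 fm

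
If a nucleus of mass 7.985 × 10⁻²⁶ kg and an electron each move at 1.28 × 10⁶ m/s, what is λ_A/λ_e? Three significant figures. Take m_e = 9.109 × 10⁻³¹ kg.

At fixed v, p = mv so λ = h/(mv) ∝ 1/m.
λ_A/λ_e = m_e/m_A = 9.109 × 10⁻³¹/7.985 × 10⁻²⁶ = 1.14 × 10⁻⁵.

λ_A/λ_e = 1.14 × 10⁻⁵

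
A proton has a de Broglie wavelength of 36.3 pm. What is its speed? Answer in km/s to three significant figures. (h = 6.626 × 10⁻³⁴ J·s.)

v = 10.9 km/s

p = h/λ = 6.626 × 10⁻³⁴ / 3.630 × 10⁻¹¹ = 1.825 × 10⁻²³ kg·m/s.
v = p/m = 1.825 × 10⁻²³ / 1.673 × 10⁻²⁷ = 1.09 × 10⁴ m/s = 10.9 km/s.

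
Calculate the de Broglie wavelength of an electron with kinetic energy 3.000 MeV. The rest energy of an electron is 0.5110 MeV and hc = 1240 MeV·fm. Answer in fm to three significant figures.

Total energy E = KE + m₀c² = 3.000 + 0.5110 = 3.5110 MeV.
(pc)² = E² − (m₀c²)² = (3.5110)² − (0.5110)² = 12.07 MeV², so pc = 3.474 MeV.
λ = hc/(pc) = 1240 MeV·fm / 3.474 MeV = 357 fm.

λ = 357 fm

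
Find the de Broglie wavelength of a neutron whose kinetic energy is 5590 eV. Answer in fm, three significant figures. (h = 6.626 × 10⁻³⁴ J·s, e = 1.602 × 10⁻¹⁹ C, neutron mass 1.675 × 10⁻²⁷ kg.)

KE = 5590 eV = 8.955 × 10⁻¹⁶ J.
p = √(2mKE) = √(2 × 1.675 × 10⁻²⁷ × 8.955 × 10⁻¹⁶) = 1.732 × 10⁻²¹ kg·m/s.
λ = h/p = 6.626 × 10⁻³⁴ / 1.732 × 10⁻²¹ = 3.83 × 10⁻¹³ m = 383 fm.

λ = 383 fm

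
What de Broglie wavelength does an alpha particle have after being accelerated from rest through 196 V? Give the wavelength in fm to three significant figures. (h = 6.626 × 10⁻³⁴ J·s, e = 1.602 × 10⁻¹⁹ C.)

KE = 2eV = 2 × 1.602 × 10⁻¹⁹ × 196.0 = 6.280 × 10⁻¹⁷ J.
p = √(2mKE) = √(2 × 6.645 × 10⁻²⁷ × 6.280 × 10⁻¹⁷) = 9.136 × 10⁻²² kg·m/s.
λ = h/p = 6.626 × 10⁻³⁴ / 9.136 × 10⁻²² = 7.25 × 10⁻¹³ m = 725 fm.

λ = 725 fm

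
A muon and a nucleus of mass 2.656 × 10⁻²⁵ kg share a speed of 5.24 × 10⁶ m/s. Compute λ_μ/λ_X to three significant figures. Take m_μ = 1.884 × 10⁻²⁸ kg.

λ_μ/λ_X = 1410

At fixed v, p = mv so λ = h/(mv) ∝ 1/m.
λ_μ/λ_X = m_X/m_μ = 2.656 × 10⁻²⁵/1.884 × 10⁻²⁸ = 1410.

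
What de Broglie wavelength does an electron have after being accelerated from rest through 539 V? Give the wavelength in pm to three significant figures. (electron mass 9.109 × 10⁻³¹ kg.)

KE = eV = 1.602 × 10⁻¹⁹ × 539.0 = 8.635 × 10⁻¹⁷ J.
p = √(2mKE) = √(2 × 9.109 × 10⁻³¹ × 8.635 × 10⁻¹⁷) = 1.254 × 10⁻²³ kg·m/s.
λ = h/p = 6.626 × 10⁻³⁴ / 1.254 × 10⁻²³ = 5.28 × 10⁻¹¹ m = 52.8 pm.

λ = 52.8 pm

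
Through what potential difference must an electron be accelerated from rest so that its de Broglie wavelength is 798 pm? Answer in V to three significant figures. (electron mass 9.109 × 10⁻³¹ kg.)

V = 2.36 V

p = h/λ = 6.626 × 10⁻³⁴ / 7.980 × 10⁻¹⁰ = 8.303 × 10⁻²⁵ kg·m/s.
KE = p²/(2m) = 3.784 × 10⁻¹⁹ J.
V = KE/e = 3.784 × 10⁻¹⁹ / (1.602 × 10⁻¹⁹) = 2.36 V.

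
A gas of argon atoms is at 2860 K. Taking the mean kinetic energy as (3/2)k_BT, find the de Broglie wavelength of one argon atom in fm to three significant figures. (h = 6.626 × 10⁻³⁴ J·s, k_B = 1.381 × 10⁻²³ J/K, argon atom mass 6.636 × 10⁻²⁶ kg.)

KE = (3/2)k_BT = 1.5 × 1.381 × 10⁻²³ × 2860 = 5.924 × 10⁻²⁰ J.
p = √(2mKE) = √(2 × 6.636 × 10⁻²⁶ × 5.924 × 10⁻²⁰) = 8.867 × 10⁻²³ kg·m/s.
λ = h/p = 7.47 × 10⁻¹² m = 7470 fm.

λ = 7470 fm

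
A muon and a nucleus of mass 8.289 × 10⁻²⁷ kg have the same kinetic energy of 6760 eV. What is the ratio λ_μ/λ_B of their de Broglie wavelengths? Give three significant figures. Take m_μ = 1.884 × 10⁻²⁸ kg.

At fixed KE, p = √(2mKE) so λ = h/p ∝ 1/√m.
λ_μ/λ_B = √(m_B/m_μ) = √(8.289 × 10⁻²⁷/1.884 × 10⁻²⁸) = √(44.00) = 6.63.

λ_μ/λ_B = 6.63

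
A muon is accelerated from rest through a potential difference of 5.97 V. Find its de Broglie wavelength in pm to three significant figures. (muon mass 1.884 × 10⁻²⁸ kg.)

KE = eV = 1.602 × 10⁻¹⁹ × 5.970 = 9.564 × 10⁻¹⁹ J.
p = √(2mKE) = √(2 × 1.884 × 10⁻²⁸ × 9.564 × 10⁻¹⁹) = 1.898 × 10⁻²³ kg·m/s.
λ = h/p = 6.626 × 10⁻³⁴ / 1.898 × 10⁻²³ = 3.49 × 10⁻¹¹ m = 34.9 pm.

λ = 34.9 pm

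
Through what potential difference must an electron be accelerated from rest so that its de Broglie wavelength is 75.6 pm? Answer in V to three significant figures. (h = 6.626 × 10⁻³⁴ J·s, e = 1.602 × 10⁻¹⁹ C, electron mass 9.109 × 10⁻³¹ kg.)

p = h/λ = 6.626 × 10⁻³⁴ / 7.560 × 10⁻¹¹ = 8.765 × 10⁻²⁴ kg·m/s.
KE = p²/(2m) = 4.217 × 10⁻¹⁷ J.
V = KE/e = 4.217 × 10⁻¹⁷ / (1.602 × 10⁻¹⁹) = 263 V.

V = 263 V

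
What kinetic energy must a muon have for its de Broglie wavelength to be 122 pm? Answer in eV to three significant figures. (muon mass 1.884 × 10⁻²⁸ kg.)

p = h/λ = 6.626 × 10⁻³⁴ / 1.220 × 10⁻¹⁰ = 5.431 × 10⁻²⁴ kg·m/s.
KE = p²/(2m) = (5.431 × 10⁻²⁴)² / (2 × 1.884 × 10⁻²⁸) = 7.828 × 10⁻²⁰ J = 0.489 eV.

KE = 0.489 eV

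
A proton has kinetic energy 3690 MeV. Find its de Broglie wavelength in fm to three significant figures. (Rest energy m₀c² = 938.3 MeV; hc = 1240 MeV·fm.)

Total energy E = KE + m₀c² = 3690 + 938.3 = 4628.3 MeV.
(pc)² = E² − (m₀c²)² = (4628.3)² − (938.3)² = 2.054 × 10⁷ MeV², so pc = 4532 MeV.
λ = hc/(pc) = 1240 MeV·fm / 4532 MeV = 0.274 fm.

λ = 0.274 fm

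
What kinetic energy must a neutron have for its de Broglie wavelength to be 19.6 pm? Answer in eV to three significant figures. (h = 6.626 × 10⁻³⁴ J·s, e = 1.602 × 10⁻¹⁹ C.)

KE = 2.13 eV

p = h/λ = 6.626 × 10⁻³⁴ / 1.960 × 10⁻¹¹ = 3.381 × 10⁻²³ kg·m/s.
KE = p²/(2m) = (3.381 × 10⁻²³)² / (2 × 1.675 × 10⁻²⁷) = 3.412 × 10⁻¹⁹ J = 2.13 eV.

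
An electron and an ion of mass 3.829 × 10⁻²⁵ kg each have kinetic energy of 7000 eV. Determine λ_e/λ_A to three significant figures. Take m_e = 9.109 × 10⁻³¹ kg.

At fixed KE, p = √(2mKE) so λ = h/p ∝ 1/√m.
λ_e/λ_A = √(m_A/m_e) = √(3.829 × 10⁻²⁵/9.109 × 10⁻³¹) = √(4.204 × 10⁵) = 648.

λ_e/λ_A = 648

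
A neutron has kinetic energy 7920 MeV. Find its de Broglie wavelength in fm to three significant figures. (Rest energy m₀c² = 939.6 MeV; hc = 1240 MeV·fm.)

λ = 0.141 fm

Total energy E = KE + m₀c² = 7920 + 939.6 = 8859.6 MeV.
(pc)² = E² − (m₀c²)² = (8859.6)² − (939.6)² = 7.761 × 10⁷ MeV², so pc = 8810 MeV.
λ = hc/(pc) = 1240 MeV·fm / 8810 MeV = 0.141 fm.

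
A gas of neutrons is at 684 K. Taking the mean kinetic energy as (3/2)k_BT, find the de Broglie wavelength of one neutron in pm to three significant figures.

λ = 96.2 pm

KE = (3/2)k_BT = 1.5 × 1.381 × 10⁻²³ × 684 = 1.417 × 10⁻²⁰ J.
p = √(2mKE) = √(2 × 1.675 × 10⁻²⁷ × 1.417 × 10⁻²⁰) = 6.890 × 10⁻²⁴ kg·m/s.
λ = h/p = 9.62 × 10⁻¹¹ m = 96.2 pm.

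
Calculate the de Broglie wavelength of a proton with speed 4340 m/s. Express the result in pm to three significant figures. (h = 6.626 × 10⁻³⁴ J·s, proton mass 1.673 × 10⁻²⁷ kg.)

λ = 91.3 pm

p = mv = 1.673 × 10⁻²⁷ × 4340 = 7.261 × 10⁻²⁴ kg·m/s.
λ = h/p = 6.626 × 10⁻³⁴ / 7.261 × 10⁻²⁴ = 9.13 × 10⁻¹¹ m = 91.3 pm.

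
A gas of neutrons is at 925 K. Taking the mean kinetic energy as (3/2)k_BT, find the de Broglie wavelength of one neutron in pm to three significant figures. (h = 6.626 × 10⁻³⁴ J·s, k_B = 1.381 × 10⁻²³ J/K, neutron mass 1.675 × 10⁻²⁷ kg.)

KE = (3/2)k_BT = 1.5 × 1.381 × 10⁻²³ × 925 = 1.916 × 10⁻²⁰ J.
p = √(2mKE) = √(2 × 1.675 × 10⁻²⁷ × 1.916 × 10⁻²⁰) = 8.012 × 10⁻²⁴ kg·m/s.
λ = h/p = 8.27 × 10⁻¹¹ m = 82.7 pm.

λ = 82.7 pm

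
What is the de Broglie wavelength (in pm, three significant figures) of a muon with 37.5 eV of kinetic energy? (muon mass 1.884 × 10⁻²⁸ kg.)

KE = 37.5 eV = 6.008 × 10⁻¹⁸ J.
p = √(2mKE) = √(2 × 1.884 × 10⁻²⁸ × 6.008 × 10⁻¹⁸) = 4.758 × 10⁻²³ kg·m/s.
λ = h/p = 6.626 × 10⁻³⁴ / 4.758 × 10⁻²³ = 1.39 × 10⁻¹¹ m = 13.9 pm.

λ = 13.9 pm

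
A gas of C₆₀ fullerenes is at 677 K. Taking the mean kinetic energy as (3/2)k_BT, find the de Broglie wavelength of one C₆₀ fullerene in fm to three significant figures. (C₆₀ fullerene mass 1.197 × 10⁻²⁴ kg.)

KE = (3/2)k_BT = 1.5 × 1.381 × 10⁻²³ × 677 = 1.402 × 10⁻²⁰ J.
p = √(2mKE) = √(2 × 1.197 × 10⁻²⁴ × 1.402 × 10⁻²⁰) = 1.832 × 10⁻²² kg·m/s.
λ = h/p = 3.62 × 10⁻¹² m = 3620 fm.

λ = 3620 fm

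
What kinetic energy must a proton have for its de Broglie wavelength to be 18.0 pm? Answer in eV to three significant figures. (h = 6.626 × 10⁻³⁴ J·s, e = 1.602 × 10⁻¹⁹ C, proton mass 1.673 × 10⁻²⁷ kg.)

p = h/λ = 6.626 × 10⁻³⁴ / 1.800 × 10⁻¹¹ = 3.681 × 10⁻²³ kg·m/s.
KE = p²/(2m) = (3.681 × 10⁻²³)² / (2 × 1.673 × 10⁻²⁷) = 4.050 × 10⁻¹⁹ J = 2.53 eV.

KE = 2.53 eV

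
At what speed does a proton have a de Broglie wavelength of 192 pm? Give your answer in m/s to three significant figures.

p = h/λ = 6.626 × 10⁻³⁴ / 1.920 × 10⁻¹⁰ = 3.451 × 10⁻²⁴ kg·m/s.
v = p/m = 3.451 × 10⁻²⁴ / 1.673 × 10⁻²⁷ = 2.06 × 10³ m/s = 2060 m/s.

v = 2060 m/s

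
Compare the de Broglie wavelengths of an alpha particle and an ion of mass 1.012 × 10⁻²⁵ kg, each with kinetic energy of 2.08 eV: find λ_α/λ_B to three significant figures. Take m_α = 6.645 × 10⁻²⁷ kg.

At fixed KE, p = √(2mKE) so λ = h/p ∝ 1/√m.
λ_α/λ_B = √(m_B/m_α) = √(1.012 × 10⁻²⁵/6.645 × 10⁻²⁷) = √(15.23) = 3.90.

λ_α/λ_B = 3.90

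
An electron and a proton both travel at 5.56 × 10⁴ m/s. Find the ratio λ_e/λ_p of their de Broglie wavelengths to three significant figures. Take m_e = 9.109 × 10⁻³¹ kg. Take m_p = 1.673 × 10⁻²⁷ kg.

λ_e/λ_p = 1840

At fixed v, p = mv so λ = h/(mv) ∝ 1/m.
λ_e/λ_p = m_p/m_e = 1.673 × 10⁻²⁷/9.109 × 10⁻³¹ = 1840.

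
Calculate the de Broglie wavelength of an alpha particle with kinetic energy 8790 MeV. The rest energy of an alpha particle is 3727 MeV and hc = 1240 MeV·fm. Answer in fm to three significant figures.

λ = 0.104 fm

Total energy E = KE + m₀c² = 8790 + 3727 = 12517 MeV.
(pc)² = E² − (m₀c²)² = (12517)² − (3727)² = 1.428 × 10⁸ MeV², so pc = 1.195 × 10⁴ MeV.
λ = hc/(pc) = 1240 MeV·fm / 1.195 × 10⁴ MeV = 0.104 fm.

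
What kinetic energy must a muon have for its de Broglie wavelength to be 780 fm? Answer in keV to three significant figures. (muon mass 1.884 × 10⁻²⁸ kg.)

p = h/λ = 6.626 × 10⁻³⁴ / 7.800 × 10⁻¹³ = 8.495 × 10⁻²² kg·m/s.
KE = p²/(2m) = (8.495 × 10⁻²²)² / (2 × 1.884 × 10⁻²⁸) = 1.915 × 10⁻¹⁵ J = 12.0 keV.

KE = 12.0 keV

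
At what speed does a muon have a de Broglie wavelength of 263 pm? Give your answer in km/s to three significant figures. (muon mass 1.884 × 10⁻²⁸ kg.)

v = 13.4 km/s

p = h/λ = 6.626 × 10⁻³⁴ / 2.630 × 10⁻¹⁰ = 2.519 × 10⁻²⁴ kg·m/s.
v = p/m = 2.519 × 10⁻²⁴ / 1.884 × 10⁻²⁸ = 1.34 × 10⁴ m/s = 13.4 km/s.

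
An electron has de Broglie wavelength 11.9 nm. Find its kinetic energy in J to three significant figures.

p = h/λ = 6.626 × 10⁻³⁴ / 1.190 × 10⁻⁸ = 5.568 × 10⁻²⁶ kg·m/s.
KE = p²/(2m) = (5.568 × 10⁻²⁶)² / (2 × 9.109 × 10⁻³¹) = 1.702 × 10⁻²¹ J = 1.70 × 10⁻²¹ J.

KE = 1.70 × 10⁻²¹ J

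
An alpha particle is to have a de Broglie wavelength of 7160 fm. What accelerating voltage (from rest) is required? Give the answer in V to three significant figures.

p = h/λ = 6.626 × 10⁻³⁴ / 7.160 × 10⁻¹² = 9.254 × 10⁻²³ kg·m/s.
KE = p²/(2m) = 6.444 × 10⁻¹⁹ J.
V = KE/2e = 6.444 × 10⁻¹⁹ / (2 × 1.602 × 10⁻¹⁹) = 2.01 V.

V = 2.01 V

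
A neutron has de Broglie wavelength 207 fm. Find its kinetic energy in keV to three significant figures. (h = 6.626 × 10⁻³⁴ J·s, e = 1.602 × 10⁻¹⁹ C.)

p = h/λ = 6.626 × 10⁻³⁴ / 2.070 × 10⁻¹³ = 3.201 × 10⁻²¹ kg·m/s.
KE = p²/(2m) = (3.201 × 10⁻²¹)² / (2 × 1.675 × 10⁻²⁷) = 3.059 × 10⁻¹⁵ J = 19.1 keV.

KE = 19.1 keV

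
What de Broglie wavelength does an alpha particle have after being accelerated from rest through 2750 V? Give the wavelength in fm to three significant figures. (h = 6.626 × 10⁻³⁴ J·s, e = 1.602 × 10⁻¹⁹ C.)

KE = 2eV = 2 × 1.602 × 10⁻¹⁹ × 2750 = 8.811 × 10⁻¹⁶ J.
p = √(2mKE) = √(2 × 6.645 × 10⁻²⁷ × 8.811 × 10⁻¹⁶) = 3.422 × 10⁻²¹ kg·m/s.
λ = h/p = 6.626 × 10⁻³⁴ / 3.422 × 10⁻²¹ = 1.94 × 10⁻¹³ m = 194 fm.

λ = 194 fm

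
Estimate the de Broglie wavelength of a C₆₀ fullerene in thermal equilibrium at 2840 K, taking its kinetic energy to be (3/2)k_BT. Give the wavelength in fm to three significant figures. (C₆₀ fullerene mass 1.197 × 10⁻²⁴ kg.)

λ = 1770 fm

KE = (3/2)k_BT = 1.5 × 1.381 × 10⁻²³ × 2840 = 5.883 × 10⁻²⁰ J.
p = √(2mKE) = √(2 × 1.197 × 10⁻²⁴ × 5.883 × 10⁻²⁰) = 3.753 × 10⁻²² kg·m/s.
λ = h/p = 1.77 × 10⁻¹² m = 1770 fm.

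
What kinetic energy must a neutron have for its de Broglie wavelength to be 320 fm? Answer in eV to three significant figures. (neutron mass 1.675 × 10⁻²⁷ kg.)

p = h/λ = 6.626 × 10⁻³⁴ / 3.200 × 10⁻¹³ = 2.071 × 10⁻²¹ kg·m/s.
KE = p²/(2m) = (2.071 × 10⁻²¹)² / (2 × 1.675 × 10⁻²⁷) = 1.280 × 10⁻¹⁵ J = 7990 eV.

KE = 7990 eV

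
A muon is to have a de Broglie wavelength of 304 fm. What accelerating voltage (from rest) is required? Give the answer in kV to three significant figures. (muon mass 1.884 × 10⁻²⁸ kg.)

V = 78.7 kV

p = h/λ = 6.626 × 10⁻³⁴ / 3.040 × 10⁻¹³ = 2.180 × 10⁻²¹ kg·m/s.
KE = p²/(2m) = 1.261 × 10⁻¹⁴ J.
V = KE/e = 1.261 × 10⁻¹⁴ / (1.602 × 10⁻¹⁹) = 78.7 kV.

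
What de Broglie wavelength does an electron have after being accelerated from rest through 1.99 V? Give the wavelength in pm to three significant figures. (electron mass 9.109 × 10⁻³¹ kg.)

λ = 869 pm

KE = eV = 1.602 × 10⁻¹⁹ × 1.990 = 3.188 × 10⁻¹⁹ J.
p = √(2mKE) = √(2 × 9.109 × 10⁻³¹ × 3.188 × 10⁻¹⁹) = 7.621 × 10⁻²⁵ kg·m/s.
λ = h/p = 6.626 × 10⁻³⁴ / 7.621 × 10⁻²⁵ = 8.69 × 10⁻¹⁰ m = 869 pm.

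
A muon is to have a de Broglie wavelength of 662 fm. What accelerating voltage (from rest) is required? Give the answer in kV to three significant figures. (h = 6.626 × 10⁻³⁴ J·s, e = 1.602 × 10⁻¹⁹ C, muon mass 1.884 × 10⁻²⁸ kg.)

V = 16.6 kV

p = h/λ = 6.626 × 10⁻³⁴ / 6.620 × 10⁻¹³ = 1.001 × 10⁻²¹ kg·m/s.
KE = p²/(2m) = 2.659 × 10⁻¹⁵ J.
V = KE/e = 2.659 × 10⁻¹⁵ / (1.602 × 10⁻¹⁹) = 16.6 kV.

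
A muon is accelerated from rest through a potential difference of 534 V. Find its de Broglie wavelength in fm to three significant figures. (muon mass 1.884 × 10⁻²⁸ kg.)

λ = 3690 fm

KE = eV = 1.602 × 10⁻¹⁹ × 534.0 = 8.555 × 10⁻¹⁷ J.
p = √(2mKE) = √(2 × 1.884 × 10⁻²⁸ × 8.555 × 10⁻¹⁷) = 1.795 × 10⁻²² kg·m/s.
λ = h/p = 6.626 × 10⁻³⁴ / 1.795 × 10⁻²² = 3.69 × 10⁻¹² m = 3690 fm.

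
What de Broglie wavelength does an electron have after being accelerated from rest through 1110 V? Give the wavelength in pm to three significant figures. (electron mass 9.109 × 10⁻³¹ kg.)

KE = eV = 1.602 × 10⁻¹⁹ × 1110 = 1.778 × 10⁻¹⁶ J.
p = √(2mKE) = √(2 × 9.109 × 10⁻³¹ × 1.778 × 10⁻¹⁶) = 1.800 × 10⁻²³ kg·m/s.
λ = h/p = 6.626 × 10⁻³⁴ / 1.800 × 10⁻²³ = 3.68 × 10⁻¹¹ m = 36.8 pm.

λ = 36.8 pm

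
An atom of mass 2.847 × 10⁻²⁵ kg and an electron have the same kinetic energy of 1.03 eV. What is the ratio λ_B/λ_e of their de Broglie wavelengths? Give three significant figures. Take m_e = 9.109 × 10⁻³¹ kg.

At fixed KE, p = √(2mKE) so λ = h/p ∝ 1/√m.
λ_B/λ_e = √(m_e/m_B) = √(9.109 × 10⁻³¹/2.847 × 10⁻²⁵) = √(3.200 × 10⁻⁶) = 1.79 × 10⁻³.

λ_B/λ_e = 1.79 × 10⁻³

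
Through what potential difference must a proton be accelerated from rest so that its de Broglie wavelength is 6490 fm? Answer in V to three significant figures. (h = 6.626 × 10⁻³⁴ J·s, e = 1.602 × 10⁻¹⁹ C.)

V = 19.4 V

p = h/λ = 6.626 × 10⁻³⁴ / 6.490 × 10⁻¹² = 1.021 × 10⁻²² kg·m/s.
KE = p²/(2m) = 3.115 × 10⁻¹⁸ J.
V = KE/e = 3.115 × 10⁻¹⁸ / (1.602 × 10⁻¹⁹) = 19.4 V.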